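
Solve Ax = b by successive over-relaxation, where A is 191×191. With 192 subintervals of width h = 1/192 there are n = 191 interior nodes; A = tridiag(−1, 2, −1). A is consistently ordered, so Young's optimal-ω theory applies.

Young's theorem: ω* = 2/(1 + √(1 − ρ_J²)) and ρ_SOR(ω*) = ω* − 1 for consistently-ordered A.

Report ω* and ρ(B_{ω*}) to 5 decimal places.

ω* = 1.96780, ρ_SOR = 0.96780

½·tridiag(1,0,1) at n=191: λ_k = cos(kπ/192); max |λ| at k=1 ⇒ ρ_J = cos(π/192) ≈ 0.99987.
√(1−ρ_J²) = |sin(π/192)| = 0.016362
ω* = 2 / (1 + 0.016362) = 2 / 1.016362 ≈ 1.96780.
ρ_SOR = ω* − 1 = 1.96780 − 1 = 0.96780.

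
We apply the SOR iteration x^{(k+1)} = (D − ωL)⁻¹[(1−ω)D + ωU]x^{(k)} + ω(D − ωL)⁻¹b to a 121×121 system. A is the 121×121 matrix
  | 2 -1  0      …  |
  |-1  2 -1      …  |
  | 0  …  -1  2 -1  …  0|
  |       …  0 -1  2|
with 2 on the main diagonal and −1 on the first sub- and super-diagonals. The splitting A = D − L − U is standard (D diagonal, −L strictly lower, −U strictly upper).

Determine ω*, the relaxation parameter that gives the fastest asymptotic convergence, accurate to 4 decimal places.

[ρ_J] n=121: ρ(B_J) = cos(π/(n+1)) = cos(π/122) = 0.9997.
√(1−ρ_J²) = |sin(π/122)| = 0.02575
ω* = 2/(1+0.02575) = 1.9498
ρ(B_{ω*}) = ω*−1 = 0.9498

ω* = 1.9498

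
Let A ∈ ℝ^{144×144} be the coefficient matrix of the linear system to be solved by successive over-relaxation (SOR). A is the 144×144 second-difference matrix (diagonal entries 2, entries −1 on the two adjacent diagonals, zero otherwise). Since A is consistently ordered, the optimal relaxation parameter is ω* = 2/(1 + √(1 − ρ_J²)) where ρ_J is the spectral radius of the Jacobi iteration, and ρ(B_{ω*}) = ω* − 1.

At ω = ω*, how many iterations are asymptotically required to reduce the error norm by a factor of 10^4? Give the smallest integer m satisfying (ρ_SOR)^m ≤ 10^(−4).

m = 213

With n=144, ρ(Jacobi) = cos(π/145) = 0.9997653.
root = sin(π/145) = 0.0216645  (since 1−cos² = sin²).
So ω* = 2/1.0216645 = 1.9575898 (Young).
ρ_SOR = ω* − 1 = 1.9575898 − 1 = 0.9575898.
Need (0.9575898)^m ≤ 10^(−4): m ≥ 4·ln10/|ln 0.9575898| = 9.21034/0.0433358 = 212.534 ⇒ m = 213.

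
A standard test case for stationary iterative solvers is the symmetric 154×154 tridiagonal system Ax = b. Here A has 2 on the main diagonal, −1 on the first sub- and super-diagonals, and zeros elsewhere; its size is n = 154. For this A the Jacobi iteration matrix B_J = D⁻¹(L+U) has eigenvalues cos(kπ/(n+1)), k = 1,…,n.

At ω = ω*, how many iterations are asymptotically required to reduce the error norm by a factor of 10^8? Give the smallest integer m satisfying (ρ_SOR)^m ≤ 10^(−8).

With n=154, ρ(Jacobi) = cos(π/155) = 0.9997946.
1 − cos²(π/155) = sin²(π/155) ⇒ √(1−ρ_J²) = sin(π/155) = 0.0202670.
Young: ω* = 2/(1+√(1−ρ_J²)) = 2/(1+0.0202670) = 2/1.0202670 = 1.9602712.
ρ_SOR = ω* − 1 ≈ 0.9602712.
For 8 digits: m = 8·ln10 / (−ln 0.9602712) = 18.4207/0.0405395 = 454.389; round up → m = 455.

m = 455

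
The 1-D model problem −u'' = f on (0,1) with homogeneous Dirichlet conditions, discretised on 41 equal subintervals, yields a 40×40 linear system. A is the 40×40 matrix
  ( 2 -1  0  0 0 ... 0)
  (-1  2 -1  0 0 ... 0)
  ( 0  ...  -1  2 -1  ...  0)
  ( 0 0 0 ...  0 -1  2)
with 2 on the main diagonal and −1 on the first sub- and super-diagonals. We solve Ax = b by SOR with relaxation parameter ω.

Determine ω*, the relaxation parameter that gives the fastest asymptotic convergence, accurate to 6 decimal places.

ρ_J = max_k |cos(kπ/41)| = cos(π/41) = 0.997066
root = sin(π/41) = 0.0765493  (since 1−cos² = sin²).
ω* = 2 / (1 + 0.0765493) = 2 / 1.0765493 ≈ 1.857788.
ρ_SOR = ω* − 1 ≈ 0.857788.

ω* = 1.857788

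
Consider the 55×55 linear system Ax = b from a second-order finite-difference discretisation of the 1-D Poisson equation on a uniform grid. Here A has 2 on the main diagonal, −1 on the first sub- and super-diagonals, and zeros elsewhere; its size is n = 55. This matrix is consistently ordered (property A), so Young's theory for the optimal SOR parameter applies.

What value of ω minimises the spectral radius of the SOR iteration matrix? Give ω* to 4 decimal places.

ω* = 1.8938

spectrum of D⁻¹(L+U) = {cos(kπ/56) : 1≤k≤55}; ρ_J = cos(π/56) = 0.9984.
√(1−ρ_J²) = |sin(π/56)| = 0.05607
ω* = 2 / (1 + 0.05607) = 2 / 1.05607 ≈ 1.8938.
ρ_SOR = ω* − 1 = 1.8938 − 1 = 0.8938.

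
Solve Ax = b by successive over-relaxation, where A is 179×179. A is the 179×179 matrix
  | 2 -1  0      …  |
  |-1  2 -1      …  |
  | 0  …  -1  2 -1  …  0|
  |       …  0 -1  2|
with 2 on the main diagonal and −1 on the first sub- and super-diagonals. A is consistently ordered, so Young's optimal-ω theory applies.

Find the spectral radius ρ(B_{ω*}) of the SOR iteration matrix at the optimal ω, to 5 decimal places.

With n=179, ρ(Jacobi) = cos(π/180) = 0.99985.
root = sin(π/180) = 0.017452  (since 1−cos² = sin²).
ω* = 2 / (1 + 0.017452) = 2 / 1.017452 ≈ 1.96569.
ρ_SOR = ω* − 1 ≈ 0.96569.

ρ_SOR = 0.96569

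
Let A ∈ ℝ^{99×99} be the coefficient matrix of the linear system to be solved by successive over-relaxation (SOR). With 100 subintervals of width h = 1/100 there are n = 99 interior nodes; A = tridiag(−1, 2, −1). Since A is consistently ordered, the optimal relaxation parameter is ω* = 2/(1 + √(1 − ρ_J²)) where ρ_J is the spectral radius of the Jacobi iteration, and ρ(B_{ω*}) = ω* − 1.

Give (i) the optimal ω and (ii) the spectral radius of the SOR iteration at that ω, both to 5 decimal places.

n=99: λ(B_J) = 1 − λ(A)/2 = cos(kπ/100); k=1 gives ρ_J = 0.99951.
root = sin(π/100) = 0.031411  (since 1−cos² = sin²).
Then 2/(1+√(1−ρ_J²)) = 2/(1+0.031411); ω* = 2/1.031411 = 1.93909.
ρ_SOR = ω* − 1 ≈ 0.93909.

ω* = 1.93909, ρ_SOR = 0.93909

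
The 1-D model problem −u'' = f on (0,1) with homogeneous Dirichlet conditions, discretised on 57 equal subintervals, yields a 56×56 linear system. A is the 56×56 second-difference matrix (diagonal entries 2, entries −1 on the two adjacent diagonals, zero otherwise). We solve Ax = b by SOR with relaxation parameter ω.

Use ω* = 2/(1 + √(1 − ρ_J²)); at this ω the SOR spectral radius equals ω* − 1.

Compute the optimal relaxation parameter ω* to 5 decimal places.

ω* = 1.89558

½·tridiag(1,0,1) at n=56: λ_k = cos(kπ/57); max |λ| at k=1 ⇒ ρ_J = cos(π/57) ≈ 0.99848.
√(1−ρ_J²) = |sin(π/57)| = 0.055088
So ω* = 2/1.055088 = 1.89558 (Young).
and ρ(B_{ω*}) = 1.89558 − 1 = 0.89558.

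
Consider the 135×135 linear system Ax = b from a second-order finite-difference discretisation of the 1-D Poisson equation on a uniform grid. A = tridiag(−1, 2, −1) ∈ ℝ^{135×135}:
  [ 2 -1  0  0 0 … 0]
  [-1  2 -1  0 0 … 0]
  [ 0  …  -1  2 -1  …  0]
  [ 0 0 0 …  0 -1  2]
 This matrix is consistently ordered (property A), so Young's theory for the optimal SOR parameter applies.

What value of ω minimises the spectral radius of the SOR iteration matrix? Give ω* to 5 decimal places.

n=135: λ(B_J) = 1 − λ(A)/2 = cos(kπ/136); k=1 gives ρ_J = 0.99973.
√(1−ρ_J²) simplifies to sin(π/136) = 0.023098.
ω* = 2/(1+0.023098) = 1.95485
ρ_SOR = ω* − 1 = 1.95485 − 1 = 0.95485.

ω* = 1.95485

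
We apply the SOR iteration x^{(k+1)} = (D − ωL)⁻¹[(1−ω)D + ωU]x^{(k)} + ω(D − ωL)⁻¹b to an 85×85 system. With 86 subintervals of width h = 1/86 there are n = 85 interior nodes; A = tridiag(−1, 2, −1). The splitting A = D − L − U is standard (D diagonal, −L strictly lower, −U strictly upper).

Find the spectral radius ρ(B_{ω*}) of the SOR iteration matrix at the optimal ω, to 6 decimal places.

½·tridiag(1,0,1) at n=85: λ_k = cos(kπ/86); max |λ| at k=1 ⇒ ρ_J = cos(π/86) ≈ 0.999333.
1 − cos²(π/86) = sin²(π/86) ⇒ √(1−ρ_J²) = sin(π/86) = 0.0365220.
Young: ω* = 2/(1+√(1−ρ_J²)) = 2/(1+0.0365220) = 2/1.0365220 = 1.929530.
and ρ(B_{ω*}) = 1.929530 − 1 = 0.929530.

ρ_SOR = 0.929530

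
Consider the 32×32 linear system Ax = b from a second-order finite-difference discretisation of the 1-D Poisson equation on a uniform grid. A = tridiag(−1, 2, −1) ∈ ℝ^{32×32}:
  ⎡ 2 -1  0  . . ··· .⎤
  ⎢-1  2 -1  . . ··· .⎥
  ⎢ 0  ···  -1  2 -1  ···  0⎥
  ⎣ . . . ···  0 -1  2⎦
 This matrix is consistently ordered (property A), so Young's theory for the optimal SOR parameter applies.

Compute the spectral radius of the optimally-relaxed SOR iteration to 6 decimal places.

½·tridiag(1,0,1) at n=32: λ_k = cos(kπ/33); max |λ| at k=1 ⇒ ρ_J = cos(π/33) ≈ 0.995472.
√(1 − cos²(π/33)) = sin(π/33) ≈ 0.0950560.
ω* = 2/(1+0.0950560) = 1.826391
ρ_SOR = ω* − 1 = 1.826391 − 1 = 0.826391.

ρ_SOR = 0.826391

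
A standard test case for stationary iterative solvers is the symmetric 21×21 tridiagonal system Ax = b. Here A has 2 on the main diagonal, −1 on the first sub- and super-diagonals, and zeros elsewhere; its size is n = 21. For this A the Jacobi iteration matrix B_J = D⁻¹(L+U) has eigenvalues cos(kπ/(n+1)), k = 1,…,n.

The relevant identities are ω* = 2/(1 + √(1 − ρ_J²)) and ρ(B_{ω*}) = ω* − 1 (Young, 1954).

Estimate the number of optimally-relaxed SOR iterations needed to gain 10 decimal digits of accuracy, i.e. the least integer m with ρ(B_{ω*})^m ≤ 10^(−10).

m = 81

spectrum of D⁻¹(L+U) = {cos(kπ/22) : 1≤k≤21}; ρ_J = cos(π/22) = 0.9898214.
√(1−ρ_J²) simplifies to sin(π/22) = 0.1423148.
ω* = 2 / (1 + 0.1423148) = 2 / 1.1423148 ≈ 1.7508309.
ρ_SOR = ω* − 1 ≈ 0.7508309.
(0.7508309)^m ≤ 10^{−10}  ⇒  m·ln(0.7508309) ≤ −10·ln10  ⇒  m ≥ 80.349  ⇒  m = 81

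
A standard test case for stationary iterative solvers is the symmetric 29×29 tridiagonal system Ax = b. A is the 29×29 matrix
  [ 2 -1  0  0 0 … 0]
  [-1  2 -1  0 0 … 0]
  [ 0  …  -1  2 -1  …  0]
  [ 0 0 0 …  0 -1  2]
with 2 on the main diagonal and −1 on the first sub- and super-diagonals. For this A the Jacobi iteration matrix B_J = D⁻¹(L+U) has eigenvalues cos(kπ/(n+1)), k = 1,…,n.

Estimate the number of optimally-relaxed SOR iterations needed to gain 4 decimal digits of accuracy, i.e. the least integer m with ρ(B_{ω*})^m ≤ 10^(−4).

n=29: λ(B_J) = 1 − λ(A)/2 = cos(kπ/30); k=1 gives ρ_J = 0.9945219.
√(1 − cos²(π/30)) = sin(π/30) ≈ 0.1045285.
ω* = 2 / (1 + 0.1045285) = 2 / 1.1045285 ≈ 1.8107274.
ρ_SOR = ω* − 1 = 1.8107274 − 1 = 0.8107274.
For 4 digits: m = 4·ln10 / (−ln 0.8107274) = 9.21034/0.209823 = 43.896; round up → m = 44.

m = 44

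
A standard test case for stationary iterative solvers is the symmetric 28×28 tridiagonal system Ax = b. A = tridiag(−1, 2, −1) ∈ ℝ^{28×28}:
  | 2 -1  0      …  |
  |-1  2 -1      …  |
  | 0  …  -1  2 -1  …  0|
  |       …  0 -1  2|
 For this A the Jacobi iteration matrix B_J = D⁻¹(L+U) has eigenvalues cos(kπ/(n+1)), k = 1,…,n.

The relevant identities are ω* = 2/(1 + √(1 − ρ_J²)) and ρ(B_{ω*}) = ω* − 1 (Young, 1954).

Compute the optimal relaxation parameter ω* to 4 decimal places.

ω* = 1.8049

[ρ_J] n=28: ρ(B_J) = cos(π/(n+1)) = cos(π/29) = 0.9941.
root = sin(π/29) = 0.10812  (since 1−cos² = sin²).
ω* = 2/(1+0.10812) = 1.8049
ρ_SOR = ω* − 1 = 1.8049 − 1 = 0.8049.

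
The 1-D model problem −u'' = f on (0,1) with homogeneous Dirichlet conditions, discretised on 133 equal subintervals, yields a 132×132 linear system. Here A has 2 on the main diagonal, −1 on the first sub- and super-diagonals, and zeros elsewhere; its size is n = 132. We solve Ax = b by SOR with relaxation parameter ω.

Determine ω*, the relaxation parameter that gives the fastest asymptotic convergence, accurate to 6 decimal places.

ω* = 1.953852

ρ_J = max_k |cos(kπ/133)| = cos(π/133) = 0.999721
root = sin(π/133) = 0.0236188  (since 1−cos² = sin²).
ω* = 2/(1+0.0236188) = 1.953852
ρ_SOR = ω* − 1 ≈ 0.953852.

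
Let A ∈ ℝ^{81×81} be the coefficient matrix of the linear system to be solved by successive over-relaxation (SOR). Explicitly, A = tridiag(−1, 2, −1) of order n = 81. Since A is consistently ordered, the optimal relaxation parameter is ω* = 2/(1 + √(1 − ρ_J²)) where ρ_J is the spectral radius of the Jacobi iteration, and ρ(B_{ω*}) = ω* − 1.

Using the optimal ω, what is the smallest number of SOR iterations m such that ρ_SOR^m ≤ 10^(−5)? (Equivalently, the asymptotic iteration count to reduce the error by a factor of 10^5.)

m = 151

ρ_J = max_k |cos(kπ/82)| = cos(π/82) = 0.9992662
√(1−ρ_J²) simplifies to sin(π/82) = 0.0383027.
Then 2/(1+√(1−ρ_J²)) = 2/(1+0.0383027); ω* = 2/1.0383027 = 1.9262206.
At ω = 1.9262206 every |λ(B_ω)| = ω−1, so ρ_SOR = 0.9262206.
(0.9262206)^m ≤ 10^{−5}  ⇒  m·ln(0.9262206) ≤ −5·ln10  ⇒  m ≥ 150.215  ⇒  m = 151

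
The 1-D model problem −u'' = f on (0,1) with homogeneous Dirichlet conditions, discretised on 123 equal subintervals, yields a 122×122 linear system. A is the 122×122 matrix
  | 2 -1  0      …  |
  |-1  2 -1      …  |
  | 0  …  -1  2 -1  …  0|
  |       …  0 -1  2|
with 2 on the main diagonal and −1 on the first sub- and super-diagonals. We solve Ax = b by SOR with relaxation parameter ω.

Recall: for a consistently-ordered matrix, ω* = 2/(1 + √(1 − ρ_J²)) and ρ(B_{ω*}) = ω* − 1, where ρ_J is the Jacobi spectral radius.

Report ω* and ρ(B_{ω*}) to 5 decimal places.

ω* = 1.95019, ρ_SOR = 0.95019

n=122: λ(B_J) = 1 − λ(A)/2 = cos(kπ/123); k=1 gives ρ_J = 0.99967.
root = sin(π/123) = 0.025539  (since 1−cos² = sin²).
Then 2/(1+√(1−ρ_J²)) = 2/(1+0.025539); ω* = 2/1.025539 = 1.95019.
Hence ρ(B_{ω*}) = 1.95019 − 1 = 0.95019.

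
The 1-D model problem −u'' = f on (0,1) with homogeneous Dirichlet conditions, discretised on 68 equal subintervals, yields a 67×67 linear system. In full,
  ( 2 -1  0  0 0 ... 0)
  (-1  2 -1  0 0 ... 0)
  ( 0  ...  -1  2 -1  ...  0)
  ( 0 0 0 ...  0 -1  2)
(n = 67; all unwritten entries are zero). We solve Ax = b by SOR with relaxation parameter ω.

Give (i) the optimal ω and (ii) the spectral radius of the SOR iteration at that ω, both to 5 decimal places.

ω* = 1.91171, ρ_SOR = 0.91171

½·tridiag(1,0,1) at n=67: λ_k = cos(kπ/68); max |λ| at k=1 ⇒ ρ_J = cos(π/68) ≈ 0.99893.
√(1−ρ_J²) = |sin(π/68)| = 0.046183
So ω* = 2/1.046183 = 1.91171 (Young).
At ω = 1.91171 every |λ(B_ω)| = ω−1, so ρ_SOR = 0.91171.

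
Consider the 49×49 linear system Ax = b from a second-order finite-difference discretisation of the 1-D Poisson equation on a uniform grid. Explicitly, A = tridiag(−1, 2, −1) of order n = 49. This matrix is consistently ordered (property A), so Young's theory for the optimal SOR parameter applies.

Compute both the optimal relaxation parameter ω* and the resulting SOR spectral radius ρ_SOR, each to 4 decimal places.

ω* = 1.8818, ρ_SOR = 0.8818

B_J for the 49×49 system has eigenvalues cos(kπ/50); ρ_J = cos(π/50) = 0.9980.
√(1−ρ_J²) = |sin(π/50)| = 0.06279
ω* = 2/(1+0.06279) = 1.8818
ρ_SOR = ω* − 1 ≈ 0.8818.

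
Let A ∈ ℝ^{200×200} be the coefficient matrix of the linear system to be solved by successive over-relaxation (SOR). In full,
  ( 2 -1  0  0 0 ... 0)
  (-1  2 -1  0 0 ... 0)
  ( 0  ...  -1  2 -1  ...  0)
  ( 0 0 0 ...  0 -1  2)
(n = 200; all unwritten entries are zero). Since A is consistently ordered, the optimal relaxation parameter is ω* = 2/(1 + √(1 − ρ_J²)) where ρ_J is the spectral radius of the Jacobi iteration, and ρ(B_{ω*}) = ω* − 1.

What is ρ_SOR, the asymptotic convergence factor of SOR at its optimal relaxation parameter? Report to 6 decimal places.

ρ_SOR = 0.969223

ρ_J = max_k |cos(kπ/201)| = cos(π/201) = 0.999878
√(1−ρ_J²) simplifies to sin(π/201) = 0.0156292.
Young: ω* = 2/(1+√(1−ρ_J²)) = 2/(1+0.0156292) = 2/1.0156292 = 1.969223.
Hence ρ(B_{ω*}) = 1.969223 − 1 = 0.969223.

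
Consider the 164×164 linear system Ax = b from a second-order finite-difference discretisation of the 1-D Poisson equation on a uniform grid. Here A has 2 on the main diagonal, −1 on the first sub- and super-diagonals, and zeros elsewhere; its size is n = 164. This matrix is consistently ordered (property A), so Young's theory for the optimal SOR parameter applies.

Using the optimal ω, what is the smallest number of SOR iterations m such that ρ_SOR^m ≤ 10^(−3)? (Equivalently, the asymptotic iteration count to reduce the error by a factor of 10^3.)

m = 182

n=164: λ(B_J) = 1 − λ(A)/2 = cos(kπ/165); k=1 gives ρ_J = 0.9998187.
1 − cos²(π/165) = sin²(π/165) ⇒ √(1−ρ_J²) = sin(π/165) = 0.0190388.
ω* = 2 / (1 + 0.0190388) = 2 / 1.0190388 ≈ 1.9626338.
At ω = 1.9626338 every |λ(B_ω)| = ω−1, so ρ_SOR = 0.9626338.
3·ln10 = 6.90776; −ln(0.9626338) = 0.0380822; m = ⌈6.90776/0.0380822⌉ = ⌈181.391⌉ = 182.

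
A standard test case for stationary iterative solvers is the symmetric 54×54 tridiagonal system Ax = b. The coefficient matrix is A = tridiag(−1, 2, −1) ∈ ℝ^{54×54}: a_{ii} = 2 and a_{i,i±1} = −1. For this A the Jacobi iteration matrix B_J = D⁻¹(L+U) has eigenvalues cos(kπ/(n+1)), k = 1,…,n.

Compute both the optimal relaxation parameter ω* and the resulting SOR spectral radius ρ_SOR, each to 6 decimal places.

ω* = 1.891989, ρ_SOR = 0.891989

spectrum of D⁻¹(L+U) = {cos(kπ/55) : 1≤k≤54}; ρ_J = cos(π/55) = 0.998369.
√(1−ρ_J²) = |sin(π/55)| = 0.0570888
ω* = 2 / (1 + 0.0570888) = 2 / 1.0570888 ≈ 1.891989.
ρ_SOR = ω* − 1 = 1.891989 − 1 = 0.891989.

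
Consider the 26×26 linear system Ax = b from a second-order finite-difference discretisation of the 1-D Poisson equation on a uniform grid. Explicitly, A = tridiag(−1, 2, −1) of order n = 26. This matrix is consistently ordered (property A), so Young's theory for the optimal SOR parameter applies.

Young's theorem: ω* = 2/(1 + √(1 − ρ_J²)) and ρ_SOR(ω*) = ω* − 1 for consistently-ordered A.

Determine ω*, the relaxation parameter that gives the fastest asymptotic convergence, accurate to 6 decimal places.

[ρ_J] n=26: ρ(B_J) = cos(π/(n+1)) = cos(π/27) = 0.993238.
root = sin(π/27) = 0.1160929  (since 1−cos² = sin²).
Young: ω* = 2/(1+√(1−ρ_J²)) = 2/(1+0.1160929) = 2/1.1160929 = 1.791966.
and ρ(B_{ω*}) = 1.791966 − 1 = 0.791966.

ω* = 1.791966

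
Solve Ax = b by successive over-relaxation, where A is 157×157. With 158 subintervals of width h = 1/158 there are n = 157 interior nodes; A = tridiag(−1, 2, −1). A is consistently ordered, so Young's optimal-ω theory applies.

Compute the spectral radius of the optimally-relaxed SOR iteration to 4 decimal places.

With n=157, ρ(Jacobi) = cos(π/158) = 0.9998.
1 − cos²(π/158) = sin²(π/158) ⇒ √(1−ρ_J²) = sin(π/158) = 0.01988.
ω* = 2 / (1 + 0.01988) = 2 / 1.01988 ≈ 1.9610.
[ρ_SOR] ω* − 1 = 0.9610.

ρ_SOR = 0.9610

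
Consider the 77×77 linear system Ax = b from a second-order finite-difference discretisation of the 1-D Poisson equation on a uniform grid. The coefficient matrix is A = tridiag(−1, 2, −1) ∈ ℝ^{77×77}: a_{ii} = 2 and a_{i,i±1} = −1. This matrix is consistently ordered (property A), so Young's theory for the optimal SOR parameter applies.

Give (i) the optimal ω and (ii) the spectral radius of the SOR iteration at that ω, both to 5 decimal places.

ω* = 1.92259, ρ_SOR = 0.92259

spectrum of D⁻¹(L+U) = {cos(kπ/78) : 1≤k≤77}; ρ_J = cos(π/78) = 0.99919.
√(1 − cos²(π/78)) = sin(π/78) ≈ 0.040266.
So ω* = 2/1.040266 = 1.92259 (Young).
At ω = 1.92259 every |λ(B_ω)| = ω−1, so ρ_SOR = 0.92259.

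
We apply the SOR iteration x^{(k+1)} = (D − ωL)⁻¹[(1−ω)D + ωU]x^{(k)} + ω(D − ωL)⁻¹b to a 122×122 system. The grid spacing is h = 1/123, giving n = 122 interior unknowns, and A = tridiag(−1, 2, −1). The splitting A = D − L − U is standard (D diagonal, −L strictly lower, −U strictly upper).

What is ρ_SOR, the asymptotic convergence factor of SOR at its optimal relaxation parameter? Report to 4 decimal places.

spectrum of D⁻¹(L+U) = {cos(kπ/123) : 1≤k≤122}; ρ_J = cos(π/123) = 0.9997.
√(1 − cos²(π/123)) = sin(π/123) ≈ 0.02554.
Then 2/(1+√(1−ρ_J²)) = 2/(1+0.02554); ω* = 2/1.02554 = 1.9502.
[ρ_SOR] ω* − 1 = 0.9502.

ρ_SOR = 0.9502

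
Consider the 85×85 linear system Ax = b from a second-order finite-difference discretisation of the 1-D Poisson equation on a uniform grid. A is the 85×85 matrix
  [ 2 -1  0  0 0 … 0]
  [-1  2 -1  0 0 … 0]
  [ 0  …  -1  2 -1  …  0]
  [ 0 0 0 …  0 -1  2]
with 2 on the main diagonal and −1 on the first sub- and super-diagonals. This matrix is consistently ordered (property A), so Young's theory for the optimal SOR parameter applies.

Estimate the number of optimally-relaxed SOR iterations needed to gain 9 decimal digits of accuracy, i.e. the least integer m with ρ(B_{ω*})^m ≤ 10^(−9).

m = 284

ρ_J = max_k |cos(kπ/86)| = cos(π/86) = 0.9993328
√(1 − cos²(π/86)) = sin(π/86) ≈ 0.0365220.
Then 2/(1+√(1−ρ_J²)) = 2/(1+0.0365220); ω* = 2/1.0365220 = 1.9295297.
ρ_SOR = ω* − 1 ≈ 0.9295297.
Need (0.9295297)^m ≤ 10^(−9): m ≥ 9·ln10/|ln 0.9295297| = 20.7233/0.0730765 = 283.584 ⇒ m = 284.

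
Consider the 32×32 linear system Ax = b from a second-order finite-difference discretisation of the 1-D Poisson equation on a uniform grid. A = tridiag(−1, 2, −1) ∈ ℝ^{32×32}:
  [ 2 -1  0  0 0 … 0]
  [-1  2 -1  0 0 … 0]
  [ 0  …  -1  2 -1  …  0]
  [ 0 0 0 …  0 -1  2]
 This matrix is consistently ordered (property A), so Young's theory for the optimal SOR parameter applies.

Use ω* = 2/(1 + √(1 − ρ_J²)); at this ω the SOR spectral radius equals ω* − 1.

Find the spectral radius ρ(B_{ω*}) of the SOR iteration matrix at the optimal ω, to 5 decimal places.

n=32: λ(B_J) = 1 − λ(A)/2 = cos(kπ/33); k=1 gives ρ_J = 0.99547.
√(1−ρ_J²) simplifies to sin(π/33) = 0.095056.
So ω* = 2/1.095056 = 1.82639 (Young).
[ρ_SOR] ω* − 1 = 0.82639.

ρ_SOR = 0.82639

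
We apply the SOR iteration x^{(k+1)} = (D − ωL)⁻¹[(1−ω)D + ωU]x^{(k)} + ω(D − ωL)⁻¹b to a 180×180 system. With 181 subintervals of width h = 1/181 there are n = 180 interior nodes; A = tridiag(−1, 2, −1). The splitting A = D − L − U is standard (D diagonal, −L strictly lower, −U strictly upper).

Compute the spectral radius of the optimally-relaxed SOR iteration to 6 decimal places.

ρ_SOR = 0.965880

B_J for the 180×180 system has eigenvalues cos(kπ/181); ρ_J = cos(π/181) = 0.999849.
√(1−ρ_J²) simplifies to sin(π/181) = 0.0173560.
So ω* = 2/1.0173560 = 1.965880 (Young).
At ω = 1.965880 every |λ(B_ω)| = ω−1, so ρ_SOR = 0.965880.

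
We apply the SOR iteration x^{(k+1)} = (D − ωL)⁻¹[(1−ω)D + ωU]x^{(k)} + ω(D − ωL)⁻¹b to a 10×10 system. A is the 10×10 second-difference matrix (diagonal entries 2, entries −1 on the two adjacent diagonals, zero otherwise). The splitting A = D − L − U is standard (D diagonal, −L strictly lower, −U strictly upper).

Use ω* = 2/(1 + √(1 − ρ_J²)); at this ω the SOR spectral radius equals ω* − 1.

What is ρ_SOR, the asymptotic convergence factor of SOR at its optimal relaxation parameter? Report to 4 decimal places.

ρ_SOR = 0.5604

B_J for the 10×10 system has eigenvalues cos(kπ/11); ρ_J = cos(π/11) = 0.9595.
√(1−ρ_J²) = |sin(π/11)| = 0.28173
ω* = 2/(1 + 0.28173) = 2/1.28173 = 1.5604.
[ρ_SOR] ω* − 1 = 0.5604.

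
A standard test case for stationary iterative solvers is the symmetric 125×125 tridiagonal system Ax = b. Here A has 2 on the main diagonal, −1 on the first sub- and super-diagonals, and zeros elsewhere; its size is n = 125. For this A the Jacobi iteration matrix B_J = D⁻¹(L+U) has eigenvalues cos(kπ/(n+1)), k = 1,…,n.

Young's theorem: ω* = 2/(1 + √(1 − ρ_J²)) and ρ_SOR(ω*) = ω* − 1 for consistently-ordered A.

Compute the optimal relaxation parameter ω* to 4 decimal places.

ρ_J = max_k |cos(kπ/126)| = cos(π/126) = 0.9997
1 − cos²(π/126) = sin²(π/126) ⇒ √(1−ρ_J²) = sin(π/126) = 0.02493.
[ω*] 2 ÷ (1 + 0.02493) = 2 ÷ 1.02493 = 1.9514.
Hence ρ(B_{ω*}) = 1.9514 − 1 = 0.9514.

ω* = 1.9514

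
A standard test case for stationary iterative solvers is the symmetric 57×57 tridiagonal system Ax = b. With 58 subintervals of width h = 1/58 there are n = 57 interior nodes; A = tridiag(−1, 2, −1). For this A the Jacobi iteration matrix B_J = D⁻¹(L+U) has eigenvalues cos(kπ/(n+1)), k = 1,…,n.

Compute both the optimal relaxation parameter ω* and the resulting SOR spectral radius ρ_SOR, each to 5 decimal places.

ρ_J = max_k |cos(kπ/58)| = cos(π/58) = 0.99853
1 − cos²(π/58) = sin²(π/58) ⇒ √(1−ρ_J²) = sin(π/58) = 0.054139.
Young: ω* = 2/(1+√(1−ρ_J²)) = 2/(1+0.054139) = 2/1.054139 = 1.89728.
ρ(B_{ω*}) = ω*−1 = 0.89728

ω* = 1.89728, ρ_SOR = 0.89728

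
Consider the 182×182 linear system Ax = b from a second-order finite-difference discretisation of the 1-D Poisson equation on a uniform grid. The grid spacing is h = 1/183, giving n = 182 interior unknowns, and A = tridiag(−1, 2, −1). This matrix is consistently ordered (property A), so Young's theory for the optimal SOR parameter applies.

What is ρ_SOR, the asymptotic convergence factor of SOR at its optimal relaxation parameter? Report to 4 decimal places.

[ρ_J] n=182: ρ(B_J) = cos(π/(n+1)) = cos(π/183) = 0.9999.
√(1 − cos²(π/183)) = sin(π/183) ≈ 0.01717.
So ω* = 2/1.01717 = 1.9662 (Young).
At ω = 1.9662 every |λ(B_ω)| = ω−1, so ρ_SOR = 0.9662.

ρ_SOR = 0.9662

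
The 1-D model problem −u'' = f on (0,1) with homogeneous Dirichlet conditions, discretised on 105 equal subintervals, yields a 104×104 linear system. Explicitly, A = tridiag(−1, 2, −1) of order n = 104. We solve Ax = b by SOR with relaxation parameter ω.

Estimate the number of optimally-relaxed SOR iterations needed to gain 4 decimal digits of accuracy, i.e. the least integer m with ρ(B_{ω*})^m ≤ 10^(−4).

m = 154

B_J for the 104×104 system has eigenvalues cos(kπ/105); ρ_J = cos(π/105) = 0.9995524.
1 − cos²(π/105) = sin²(π/105) ⇒ √(1−ρ_J²) = sin(π/105) = 0.0299155.
ω* = 2/(1 + 0.0299155) = 2/1.0299155 = 1.9419069.
ρ_SOR = ω* − 1 = 1.9419069 − 1 = 0.9419069.
m ≥ 4·ln10 / (−ln 0.9419069) = 153.893; smallest integer m = 154.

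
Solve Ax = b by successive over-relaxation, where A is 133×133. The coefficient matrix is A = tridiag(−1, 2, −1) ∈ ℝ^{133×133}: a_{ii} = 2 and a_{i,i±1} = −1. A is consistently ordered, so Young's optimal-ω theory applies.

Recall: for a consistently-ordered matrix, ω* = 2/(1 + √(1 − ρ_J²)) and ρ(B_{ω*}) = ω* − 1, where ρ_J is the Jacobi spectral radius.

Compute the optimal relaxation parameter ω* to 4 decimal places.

With n=133, ρ(Jacobi) = cos(π/134) = 0.9997.
√(1−ρ_J²) = |sin(π/134)| = 0.02344
[ω*] 2 ÷ (1 + 0.02344) = 2 ÷ 1.02344 = 1.9542.
[ρ_SOR] ω* − 1 = 0.9542.

ω* = 1.9542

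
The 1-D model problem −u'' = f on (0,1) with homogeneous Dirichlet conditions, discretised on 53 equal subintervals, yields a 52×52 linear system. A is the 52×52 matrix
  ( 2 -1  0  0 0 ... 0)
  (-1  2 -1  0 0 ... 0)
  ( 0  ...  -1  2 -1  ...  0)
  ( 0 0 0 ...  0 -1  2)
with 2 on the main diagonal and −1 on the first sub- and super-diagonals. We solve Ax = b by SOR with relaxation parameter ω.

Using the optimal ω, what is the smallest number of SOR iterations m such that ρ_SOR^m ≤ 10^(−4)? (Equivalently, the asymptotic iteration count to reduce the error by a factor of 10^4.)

½·tridiag(1,0,1) at n=52: λ_k = cos(kπ/53); max |λ| at k=1 ⇒ ρ_J = cos(π/53) ≈ 0.9982437.
√(1−ρ_J²) simplifies to sin(π/53) = 0.0592406.
Then 2/(1+√(1−ρ_J²)) = 2/(1+0.0592406); ω* = 2/1.0592406 = 1.8881451.
ρ(B_{ω*}) = ω*−1 = 0.8881451
(0.8881451)^m ≤ 10^{−4}  ⇒  m·ln(0.8881451) ≤ −4·ln10  ⇒  m ≥ 77.646  ⇒  m = 78

m = 78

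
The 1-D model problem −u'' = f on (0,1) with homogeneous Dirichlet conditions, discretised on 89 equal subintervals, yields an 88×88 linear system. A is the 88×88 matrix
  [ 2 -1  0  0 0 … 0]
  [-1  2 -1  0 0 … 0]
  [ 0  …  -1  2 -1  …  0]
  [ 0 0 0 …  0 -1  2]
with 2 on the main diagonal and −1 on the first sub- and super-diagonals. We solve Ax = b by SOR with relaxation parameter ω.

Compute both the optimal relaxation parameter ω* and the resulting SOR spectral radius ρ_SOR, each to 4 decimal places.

ω* = 1.9318, ρ_SOR = 0.9318

½·tridiag(1,0,1) at n=88: λ_k = cos(kπ/89); max |λ| at k=1 ⇒ ρ_J = cos(π/89) ≈ 0.9994.
1 − cos²(π/89) = sin²(π/89) ⇒ √(1−ρ_J²) = sin(π/89) = 0.03529.
ω* = 2/(1 + 0.03529) = 2/1.03529 = 1.9318.
[ρ_SOR] ω* − 1 = 0.9318.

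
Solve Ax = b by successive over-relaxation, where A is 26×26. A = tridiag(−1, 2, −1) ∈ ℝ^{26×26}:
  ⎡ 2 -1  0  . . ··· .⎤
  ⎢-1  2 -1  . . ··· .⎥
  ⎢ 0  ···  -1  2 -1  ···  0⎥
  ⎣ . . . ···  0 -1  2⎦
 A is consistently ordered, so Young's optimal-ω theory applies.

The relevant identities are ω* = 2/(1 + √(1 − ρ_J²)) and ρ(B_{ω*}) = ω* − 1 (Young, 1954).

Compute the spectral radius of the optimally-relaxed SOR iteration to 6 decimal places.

ρ_SOR = 0.791966

ρ_J = max_k |cos(kπ/27)| = cos(π/27) = 0.993238
root = sin(π/27) = 0.1160929  (since 1−cos² = sin²).
[ω*] 2 ÷ (1 + 0.1160929) = 2 ÷ 1.1160929 = 1.791966.
ρ_SOR = ω* − 1 = 1.791966 − 1 = 0.791966.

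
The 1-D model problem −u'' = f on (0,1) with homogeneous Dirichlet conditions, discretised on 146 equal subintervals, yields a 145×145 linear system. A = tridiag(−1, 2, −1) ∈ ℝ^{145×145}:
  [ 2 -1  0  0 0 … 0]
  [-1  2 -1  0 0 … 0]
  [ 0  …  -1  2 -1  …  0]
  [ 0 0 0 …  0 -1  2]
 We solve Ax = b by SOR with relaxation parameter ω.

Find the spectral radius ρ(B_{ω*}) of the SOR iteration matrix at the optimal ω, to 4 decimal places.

With n=145, ρ(Jacobi) = cos(π/146) = 0.9998.
√(1 − cos²(π/146)) = sin(π/146) ≈ 0.02152.
[ω*] 2 ÷ (1 + 0.02152) = 2 ÷ 1.02152 = 1.9579.
ρ_SOR = ω* − 1 ≈ 0.9579.

ρ_SOR = 0.9579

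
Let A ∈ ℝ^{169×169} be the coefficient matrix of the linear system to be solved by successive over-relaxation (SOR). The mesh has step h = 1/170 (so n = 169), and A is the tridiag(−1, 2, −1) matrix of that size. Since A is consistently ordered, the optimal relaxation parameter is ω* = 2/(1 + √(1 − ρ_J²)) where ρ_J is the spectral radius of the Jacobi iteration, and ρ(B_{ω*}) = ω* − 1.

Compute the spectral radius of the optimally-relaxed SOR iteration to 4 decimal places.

ρ_SOR = 0.9637

B_J for the 169×169 system has eigenvalues cos(kπ/170); ρ_J = cos(π/170) = 0.9998.
√(1−ρ_J²) simplifies to sin(π/170) = 0.01848.
Then 2/(1+√(1−ρ_J²)) = 2/(1+0.01848); ω* = 2/1.01848 = 1.9637.
ρ_SOR = ω* − 1 = 1.9637 − 1 = 0.9637.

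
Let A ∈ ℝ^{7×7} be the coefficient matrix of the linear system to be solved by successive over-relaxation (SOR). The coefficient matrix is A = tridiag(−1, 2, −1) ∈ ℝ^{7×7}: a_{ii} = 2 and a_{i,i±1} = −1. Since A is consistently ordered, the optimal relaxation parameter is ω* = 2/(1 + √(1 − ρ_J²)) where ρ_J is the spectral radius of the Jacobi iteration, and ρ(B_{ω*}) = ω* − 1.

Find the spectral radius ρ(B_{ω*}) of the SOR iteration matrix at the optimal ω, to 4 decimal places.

ρ_SOR = 0.4465

ρ_J = max_k |cos(kπ/8)| = cos(π/8) = 0.9239
√(1 − cos²(π/8)) = sin(π/8) ≈ 0.38268.
ω* = 2 / (1 + 0.38268) = 2 / 1.38268 ≈ 1.4465.
ρ_SOR = ω* − 1 ≈ 0.4465.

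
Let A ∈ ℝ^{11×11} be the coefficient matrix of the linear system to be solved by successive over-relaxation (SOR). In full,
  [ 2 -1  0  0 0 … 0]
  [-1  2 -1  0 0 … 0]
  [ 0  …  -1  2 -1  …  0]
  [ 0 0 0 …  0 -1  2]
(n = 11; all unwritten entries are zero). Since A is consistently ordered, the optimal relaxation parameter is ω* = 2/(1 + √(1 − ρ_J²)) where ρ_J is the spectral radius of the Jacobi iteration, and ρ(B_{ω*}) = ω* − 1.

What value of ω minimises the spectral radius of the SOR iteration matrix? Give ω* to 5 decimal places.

ω* = 1.58879

ρ_J = max_k |cos(kπ/12)| = cos(π/12) = 0.96593
√(1 − cos²(π/12)) = sin(π/12) ≈ 0.258819.
ω* = 2 / (1 + 0.258819) = 2 / 1.258819 ≈ 1.58879.
At ω = 1.58879 every |λ(B_ω)| = ω−1, so ρ_SOR = 0.58879.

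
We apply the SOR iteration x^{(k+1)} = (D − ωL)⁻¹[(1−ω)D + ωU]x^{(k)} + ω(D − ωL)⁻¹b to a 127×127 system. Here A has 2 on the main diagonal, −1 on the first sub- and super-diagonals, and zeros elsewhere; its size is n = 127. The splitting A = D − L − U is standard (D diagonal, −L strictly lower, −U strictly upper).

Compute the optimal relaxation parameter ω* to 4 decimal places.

With n=127, ρ(Jacobi) = cos(π/128) = 0.9997.
1 − cos²(π/128) = sin²(π/128) ⇒ √(1−ρ_J²) = sin(π/128) = 0.02454.
So ω* = 2/1.02454 = 1.9521 (Young).
[ρ_SOR] ω* − 1 = 0.9521.

ω* = 1.9521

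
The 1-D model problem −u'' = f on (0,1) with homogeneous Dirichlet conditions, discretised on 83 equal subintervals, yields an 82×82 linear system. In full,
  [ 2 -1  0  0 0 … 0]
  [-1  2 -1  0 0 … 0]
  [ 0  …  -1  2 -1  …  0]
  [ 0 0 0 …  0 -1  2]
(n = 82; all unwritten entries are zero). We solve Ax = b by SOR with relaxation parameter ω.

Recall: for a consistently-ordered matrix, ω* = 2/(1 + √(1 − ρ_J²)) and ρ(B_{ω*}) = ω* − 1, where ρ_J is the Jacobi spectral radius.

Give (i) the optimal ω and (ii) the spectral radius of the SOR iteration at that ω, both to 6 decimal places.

ω* = 1.927077, ρ_SOR = 0.927077

½·tridiag(1,0,1) at n=82: λ_k = cos(kπ/83); max |λ| at k=1 ⇒ ρ_J = cos(π/83) ≈ 0.999284.
√(1 − cos²(π/83)) = sin(π/83) ≈ 0.0378415.
ω* = 2 / (1 + 0.0378415) = 2 / 1.0378415 ≈ 1.927077.
[ρ_SOR] ω* − 1 = 0.927077.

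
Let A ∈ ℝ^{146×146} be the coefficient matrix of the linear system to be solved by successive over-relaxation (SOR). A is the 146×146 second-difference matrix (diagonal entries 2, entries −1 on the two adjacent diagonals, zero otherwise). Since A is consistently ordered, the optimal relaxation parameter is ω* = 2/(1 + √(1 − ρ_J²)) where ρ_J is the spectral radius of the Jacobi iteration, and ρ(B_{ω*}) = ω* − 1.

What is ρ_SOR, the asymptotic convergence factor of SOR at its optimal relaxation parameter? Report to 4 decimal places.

n=146: λ(B_J) = 1 − λ(A)/2 = cos(kπ/147); k=1 gives ρ_J = 0.9998.
√(1−ρ_J²) simplifies to sin(π/147) = 0.02137.
ω* = 2 / (1 + 0.02137) = 2 / 1.02137 ≈ 1.9582.
[ρ_SOR] ω* − 1 = 0.9582.

ρ_SOR = 0.9582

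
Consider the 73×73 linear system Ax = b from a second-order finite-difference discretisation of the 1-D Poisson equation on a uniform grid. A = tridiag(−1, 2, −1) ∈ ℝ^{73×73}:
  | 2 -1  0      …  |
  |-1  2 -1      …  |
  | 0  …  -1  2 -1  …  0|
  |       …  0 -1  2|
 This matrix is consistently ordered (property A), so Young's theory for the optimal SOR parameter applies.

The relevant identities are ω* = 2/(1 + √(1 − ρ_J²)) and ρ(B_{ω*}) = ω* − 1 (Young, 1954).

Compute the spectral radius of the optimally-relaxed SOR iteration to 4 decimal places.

With n=73, ρ(Jacobi) = cos(π/74) = 0.9991.
√(1−ρ_J²) = |sin(π/74)| = 0.04244
ω* = 2/(1 + 0.04244) = 2/1.04244 = 1.9186.
Hence ρ(B_{ω*}) = 1.9186 − 1 = 0.9186.

ρ_SOR = 0.9186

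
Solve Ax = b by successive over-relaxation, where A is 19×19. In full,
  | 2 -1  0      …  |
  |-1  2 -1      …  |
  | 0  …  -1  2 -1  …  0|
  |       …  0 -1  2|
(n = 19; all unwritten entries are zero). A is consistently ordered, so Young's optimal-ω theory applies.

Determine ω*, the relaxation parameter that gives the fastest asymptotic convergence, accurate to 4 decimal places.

ω* = 1.7295

ρ_J = max_k |cos(kπ/20)| = cos(π/20) = 0.9877
√(1 − cos²(π/20)) = sin(π/20) ≈ 0.15643.
Young: ω* = 2/(1+√(1−ρ_J²)) = 2/(1+0.15643) = 2/1.15643 = 1.7295.
ρ_SOR = ω* − 1 = 1.7295 − 1 = 0.7295.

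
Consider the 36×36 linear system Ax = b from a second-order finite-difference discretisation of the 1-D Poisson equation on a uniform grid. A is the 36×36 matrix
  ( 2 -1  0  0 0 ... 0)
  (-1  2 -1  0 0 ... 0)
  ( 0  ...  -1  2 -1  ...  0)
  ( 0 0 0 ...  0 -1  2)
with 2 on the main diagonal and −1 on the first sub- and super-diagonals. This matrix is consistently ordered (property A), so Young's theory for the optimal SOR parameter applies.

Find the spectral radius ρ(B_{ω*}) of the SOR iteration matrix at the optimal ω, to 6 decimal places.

B_J for the 36×36 system has eigenvalues cos(kπ/37); ρ_J = cos(π/37) = 0.996397.
√(1 − cos²(π/37)) = sin(π/37) ≈ 0.0848059.
So ω* = 2/1.0848059 = 1.843648 (Young).
ρ_SOR = ω* − 1 = 1.843648 − 1 = 0.843648.

ρ_SOR = 0.843648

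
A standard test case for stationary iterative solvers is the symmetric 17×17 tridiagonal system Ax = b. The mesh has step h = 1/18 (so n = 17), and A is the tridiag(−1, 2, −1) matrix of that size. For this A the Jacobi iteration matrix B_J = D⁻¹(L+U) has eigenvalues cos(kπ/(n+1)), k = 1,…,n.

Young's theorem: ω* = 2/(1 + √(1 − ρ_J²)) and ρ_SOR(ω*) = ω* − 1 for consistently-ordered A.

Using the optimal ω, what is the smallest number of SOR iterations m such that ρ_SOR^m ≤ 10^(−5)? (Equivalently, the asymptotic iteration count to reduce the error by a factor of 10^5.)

m = 33

B_J for the 17×17 system has eigenvalues cos(kπ/18); ρ_J = cos(π/18) = 0.9848078.
1 − cos²(π/18) = sin²(π/18) ⇒ √(1−ρ_J²) = sin(π/18) = 0.1736482.
ω* = 2 / (1 + 0.1736482) = 2 / 1.1736482 ≈ 1.7040882.
ρ_SOR = ω* − 1 = 1.7040882 − 1 = 0.7040882.
ρ_SOR^m ≤ 10^(−5) ⇔ m ≥ 5·ln10/(−ln 0.7040882) = 11.5129/0.350852 = 32.814; m = ⌈32.814⌉ = 33.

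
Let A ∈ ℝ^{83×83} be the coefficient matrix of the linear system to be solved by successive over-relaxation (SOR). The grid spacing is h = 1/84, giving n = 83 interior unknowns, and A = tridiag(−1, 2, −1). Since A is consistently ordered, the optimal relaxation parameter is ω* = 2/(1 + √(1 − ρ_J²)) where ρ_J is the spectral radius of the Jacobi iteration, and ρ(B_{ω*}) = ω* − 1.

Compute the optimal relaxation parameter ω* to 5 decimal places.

ω* = 1.92791

With n=83, ρ(Jacobi) = cos(π/84) = 0.99930.
√(1 − cos²(π/84)) = sin(π/84) ≈ 0.037391.
[ω*] 2 ÷ (1 + 0.037391) = 2 ÷ 1.037391 = 1.92791.
ρ_SOR = ω* − 1 = 1.92791 − 1 = 0.92791.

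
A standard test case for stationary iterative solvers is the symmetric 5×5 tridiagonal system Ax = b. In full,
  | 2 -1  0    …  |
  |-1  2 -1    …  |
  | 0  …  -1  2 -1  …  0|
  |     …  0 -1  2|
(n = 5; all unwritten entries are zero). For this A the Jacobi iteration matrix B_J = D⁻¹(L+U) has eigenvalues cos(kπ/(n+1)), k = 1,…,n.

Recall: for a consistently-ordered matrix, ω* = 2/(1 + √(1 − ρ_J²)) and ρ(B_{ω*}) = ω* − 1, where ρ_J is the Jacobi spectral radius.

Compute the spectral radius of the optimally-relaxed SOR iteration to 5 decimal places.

n=5: λ(B_J) = 1 − λ(A)/2 = cos(kπ/6); k=1 gives ρ_J = 0.86603.
√(1−ρ_J²) = |sin(π/6)| = 0.500000
Young: ω* = 2/(1+√(1−ρ_J²)) = 2/(1+0.500000) = 2/1.500000 = 1.33333.
and ρ(B_{ω*}) = 1.33333 − 1 = 0.33333.

ρ_SOR = 0.33333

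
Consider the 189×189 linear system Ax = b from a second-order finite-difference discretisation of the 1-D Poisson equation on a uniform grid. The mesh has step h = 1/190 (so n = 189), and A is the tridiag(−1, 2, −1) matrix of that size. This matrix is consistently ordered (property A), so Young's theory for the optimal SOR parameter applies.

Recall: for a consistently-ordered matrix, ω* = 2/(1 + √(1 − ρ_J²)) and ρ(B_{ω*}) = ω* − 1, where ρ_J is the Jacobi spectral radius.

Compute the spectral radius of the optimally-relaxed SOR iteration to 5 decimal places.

spectrum of D⁻¹(L+U) = {cos(kπ/190) : 1≤k≤189}; ρ_J = cos(π/190) = 0.99986.
√(1 − cos²(π/190)) = sin(π/190) ≈ 0.016534.
ω* = 2/(1+0.016534) = 1.96747
Hence ρ(B_{ω*}) = 1.96747 − 1 = 0.96747.

ρ_SOR = 0.96747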